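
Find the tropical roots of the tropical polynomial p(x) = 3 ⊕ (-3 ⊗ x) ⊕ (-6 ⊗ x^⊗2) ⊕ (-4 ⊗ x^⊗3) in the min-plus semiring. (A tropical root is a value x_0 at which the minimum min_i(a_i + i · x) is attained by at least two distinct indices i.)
Roots: {-2, 3, 6}

Each tropical root is a break point of the lower envelope of the lines y = a_i + i · x (there are 4 lines, with slopes 0, 1, ..., 3). Only the lines that attain the minimum somewhere contribute to roots; other lines are dominated. Here the surviving (envelope) indices are i = 3, i = 2, i = 1, i = 0.
Intersections between consecutive envelope lines give the roots: for adjacent envelope indices i < j the intersection is x = (a_i − a_j) / (j − i). Reading off the sorted break points: {-2, 3, 6}.
Verification: at each break x_0, at least two indices attain the minimum of min_i(a_i + i · x_0).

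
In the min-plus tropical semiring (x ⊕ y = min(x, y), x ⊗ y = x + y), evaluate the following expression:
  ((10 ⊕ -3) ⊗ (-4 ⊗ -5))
((10 ⊕ -3) ⊗ (-4 ⊗ -5)) = -12

Expand innermost to outermost. Recall ⊕ takes the minimum of its arguments and ⊗ takes their sum. Working out the expression ((10 ⊕ -3) ⊗ (-4 ⊗ -5)) gives -12.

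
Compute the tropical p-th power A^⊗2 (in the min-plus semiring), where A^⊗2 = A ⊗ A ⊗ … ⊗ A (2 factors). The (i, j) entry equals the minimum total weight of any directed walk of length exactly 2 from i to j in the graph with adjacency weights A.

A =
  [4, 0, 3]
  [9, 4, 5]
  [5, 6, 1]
A^⊗2 =
  [8, 4, 4]
  [10, 8, 6]
  [6, 5, 2]

Each entry (A^⊗2)_ij equals the minimum over all length-2 walks i = v_0 → v_1 → … → v_2 = j of Σ_t A[v_t][v_{t+1}]. For example, for (i, j) = (0, 2) we minimise over 3 possible intermediate vertex sequences; the minimum is 4, attained along the walk 0 → 2 → 2.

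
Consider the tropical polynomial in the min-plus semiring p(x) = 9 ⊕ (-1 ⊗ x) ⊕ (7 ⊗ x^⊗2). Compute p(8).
p(8) = 7

A tropical monomial a ⊗ x^⊗i evaluates to a + i · x. Evaluating each term at x = 8:
  Term 0 contributes 9 + 0 · 8 = 9
  Term 1 contributes -1 + 1 · 8 = 7
  Term 2 contributes 7 + 2 · 8 = 23
p(8) = ⊕ of these = min[9, 7, 23] = 7.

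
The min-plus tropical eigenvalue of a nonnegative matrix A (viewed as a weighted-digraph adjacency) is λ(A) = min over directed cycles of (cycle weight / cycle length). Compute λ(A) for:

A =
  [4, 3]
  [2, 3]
λ(A) = 5/2

Enumerate directed cycles and compute their means (weight / length). Sample:
  cycle 0 → 0: weight = 4, length = 1, mean = 4/1 ≈ 4.000
  cycle 1 → 1: weight = 3, length = 1, mean = 3/1 ≈ 3.000
  cycle 0 → 1 → 0: weight = 5, length = 2, mean = 5/2 ≈ 2.500
  cycle 1 → 0 → 1: weight = 5, length = 2, mean = 5/2 ≈ 2.500
Minimum mean = 2.500, attained e.g. along the cycle 0 → 1 → 0 with weight 5 and length 2. So λ(A) = 5/2 = 5/2.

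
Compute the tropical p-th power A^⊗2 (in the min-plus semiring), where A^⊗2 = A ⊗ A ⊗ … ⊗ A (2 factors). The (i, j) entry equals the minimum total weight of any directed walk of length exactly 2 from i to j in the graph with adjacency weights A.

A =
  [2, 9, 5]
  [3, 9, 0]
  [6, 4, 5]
A^⊗2 =
  [4, 9, 7]
  [5, 4, 5]
  [7, 9, 4]

Each entry (A^⊗2)_ij equals the minimum over all length-2 walks i = v_0 → v_1 → … → v_2 = j of Σ_t A[v_t][v_{t+1}]. For example, for (i, j) = (0, 2) we minimise over 3 possible intermediate vertex sequences; the minimum is 7, attained along the walk 0 → 0 → 2.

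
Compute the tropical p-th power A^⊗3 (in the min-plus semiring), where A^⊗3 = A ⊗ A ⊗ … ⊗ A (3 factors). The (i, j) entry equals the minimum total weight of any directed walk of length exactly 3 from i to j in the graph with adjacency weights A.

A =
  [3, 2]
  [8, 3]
A^⊗3 =
  [9, 8]
  [14, 9]

Each entry (A^⊗3)_ij equals the minimum over all length-3 walks i = v_0 → v_1 → … → v_3 = j of Σ_t A[v_t][v_{t+1}]. For example, for (i, j) = (0, 1) we minimise over 4 possible intermediate vertex sequences; the minimum is 8, attained along the walk 0 → 0 → 0 → 1.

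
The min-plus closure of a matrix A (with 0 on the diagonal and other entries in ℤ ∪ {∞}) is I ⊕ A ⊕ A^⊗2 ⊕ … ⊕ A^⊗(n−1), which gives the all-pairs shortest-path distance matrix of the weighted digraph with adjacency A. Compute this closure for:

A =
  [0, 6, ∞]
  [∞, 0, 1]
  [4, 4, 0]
Closure =
  [0, 6, 7]
  [5, 0, 1]
  [4, 4, 0]

This is the Floyd-Warshall all-pairs shortest-path computation. For each intermediate vertex k = 0, 1, …, 2, update dist[i][j] ← min(dist[i][j], dist[i][k] + dist[k][j]). The final matrix gives, for each (i, j), the minimum total weight of any directed path from i to j (possibly empty when i = j).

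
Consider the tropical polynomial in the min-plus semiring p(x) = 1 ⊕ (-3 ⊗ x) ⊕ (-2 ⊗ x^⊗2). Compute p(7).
p(7) = 1

A tropical monomial a ⊗ x^⊗i evaluates to a + i · x. Evaluating each term at x = 7:
  Term 0 contributes 1 + 0 · 7 = 1
  Term 1 contributes -3 + 1 · 7 = 4
  Term 2 contributes -2 + 2 · 7 = 12
p(7) = ⊕ of these = min[1, 4, 12] = 1.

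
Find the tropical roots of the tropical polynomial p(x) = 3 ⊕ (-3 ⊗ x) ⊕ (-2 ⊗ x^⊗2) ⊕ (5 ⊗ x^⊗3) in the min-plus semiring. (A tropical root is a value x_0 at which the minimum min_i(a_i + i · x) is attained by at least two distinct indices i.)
Roots: {-7, -1, 6}

Each tropical root is a break point of the lower envelope of the lines y = a_i + i · x (there are 4 lines, with slopes 0, 1, ..., 3). Only the lines that attain the minimum somewhere contribute to roots; other lines are dominated. Here the surviving (envelope) indices are i = 3, i = 2, i = 1, i = 0.
Intersections between consecutive envelope lines give the roots: for adjacent envelope indices i < j the intersection is x = (a_i − a_j) / (j − i). Reading off the sorted break points: {-7, -1, 6}.
Verification: at each break x_0, at least two indices attain the minimum of min_i(a_i + i · x_0).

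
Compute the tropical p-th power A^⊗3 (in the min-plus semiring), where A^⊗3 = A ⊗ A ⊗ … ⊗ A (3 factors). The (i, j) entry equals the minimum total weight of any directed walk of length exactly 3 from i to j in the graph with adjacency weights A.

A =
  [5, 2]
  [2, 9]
A^⊗3 =
  [9, 6]
  [6, 9]

Each entry (A^⊗3)_ij equals the minimum over all length-3 walks i = v_0 → v_1 → … → v_3 = j of Σ_t A[v_t][v_{t+1}]. For example, for (i, j) = (0, 1) we minimise over 4 possible intermediate vertex sequences; the minimum is 6, attained along the walk 0 → 1 → 0 → 1.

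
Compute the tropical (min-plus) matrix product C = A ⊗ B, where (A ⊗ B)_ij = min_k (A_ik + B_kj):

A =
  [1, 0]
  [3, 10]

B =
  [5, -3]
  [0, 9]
A ⊗ B =
  [0, -2]
  [8, 0]

Apply the min-plus product entry-by-entry:
  C[0][0] = min over k of (A[0][0] + B[0][0] = 1 + 5 = 6, A[0][1] + B[1][0] = 0 + 0 = 0) = 0 (attained at k = 1)
  C[0][1] = min over k of (A[0][0] + B[0][1] = 1 + -3 = -2, A[0][1] + B[1][1] = 0 + 9 = 9) = -2 (attained at k = 0)
  C[1][0] = min over k of (A[1][0] + B[0][0] = 3 + 5 = 8, A[1][1] + B[1][0] = 10 + 0 = 10) = 8 (attained at k = 0)
  C[1][1] = min over k of (A[1][0] + B[0][1] = 3 + -3 = 0, A[1][1] + B[1][1] = 10 + 9 = 19) = 0 (attained at k = 0)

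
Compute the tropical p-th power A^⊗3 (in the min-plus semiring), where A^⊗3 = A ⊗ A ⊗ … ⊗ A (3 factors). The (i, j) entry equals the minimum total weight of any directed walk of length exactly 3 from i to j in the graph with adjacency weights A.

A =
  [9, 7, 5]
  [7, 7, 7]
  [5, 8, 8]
A^⊗3 =
  [18, 17, 15]
  [17, 19, 17]
  [15, 18, 18]

Each entry (A^⊗3)_ij equals the minimum over all length-3 walks i = v_0 → v_1 → … → v_3 = j of Σ_t A[v_t][v_{t+1}]. For example, for (i, j) = (0, 2) we minimise over 9 possible intermediate vertex sequences; the minimum is 15, attained along the walk 0 → 2 → 0 → 2.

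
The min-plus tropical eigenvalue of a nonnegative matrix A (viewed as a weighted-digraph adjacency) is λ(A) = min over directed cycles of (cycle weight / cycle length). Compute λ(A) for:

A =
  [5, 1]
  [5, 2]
λ(A) = 2

Enumerate directed cycles and compute their means (weight / length). Sample:
  cycle 0 → 0: weight = 5, length = 1, mean = 5/1 ≈ 5.000
  cycle 1 → 1: weight = 2, length = 1, mean = 2/1 ≈ 2.000
  cycle 0 → 1 → 0: weight = 6, length = 2, mean = 6/2 ≈ 3.000
  cycle 1 → 0 → 1: weight = 6, length = 2, mean = 6/2 ≈ 3.000
Minimum mean = 2.000, attained e.g. along the cycle 1 → 1 with weight 2 and length 1. So λ(A) = 2/1 = 2.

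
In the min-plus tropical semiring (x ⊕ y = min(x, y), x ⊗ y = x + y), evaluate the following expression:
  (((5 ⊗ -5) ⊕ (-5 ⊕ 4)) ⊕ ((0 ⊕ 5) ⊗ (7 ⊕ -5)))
(((5 ⊗ -5) ⊕ (-5 ⊕ 4)) ⊕ ((0 ⊕ 5) ⊗ (7 ⊕ -5))) = -5

Expand innermost to outermost. Recall ⊕ takes the minimum of its arguments and ⊗ takes their sum. Working out the expression (((5 ⊗ -5) ⊕ (-5 ⊕ 4)) ⊕ ((0 ⊕ 5) ⊗ (7 ⊕ -5))) gives -5.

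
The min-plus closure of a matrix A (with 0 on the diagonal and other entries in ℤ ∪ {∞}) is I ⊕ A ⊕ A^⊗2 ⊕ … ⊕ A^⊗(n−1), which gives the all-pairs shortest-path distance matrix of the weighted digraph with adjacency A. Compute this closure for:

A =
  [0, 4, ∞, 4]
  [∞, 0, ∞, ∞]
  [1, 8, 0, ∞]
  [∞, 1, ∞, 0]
Closure =
  [0, 4, ∞, 4]
  [∞, 0, ∞, ∞]
  [1, 5, 0, 5]
  [∞, 1, ∞, 0]

This is the Floyd-Warshall all-pairs shortest-path computation. For each intermediate vertex k = 0, 1, …, 3, update dist[i][j] ← min(dist[i][j], dist[i][k] + dist[k][j]). The final matrix gives, for each (i, j), the minimum total weight of any directed path from i to j (possibly empty when i = j).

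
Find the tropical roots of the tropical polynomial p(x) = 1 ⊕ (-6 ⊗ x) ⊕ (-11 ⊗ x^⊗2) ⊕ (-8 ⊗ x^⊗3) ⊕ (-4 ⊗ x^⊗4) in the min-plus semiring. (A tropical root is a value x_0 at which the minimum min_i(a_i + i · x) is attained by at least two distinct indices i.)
Roots: {-4, -3, 5, 7}

Each tropical root is a break point of the lower envelope of the lines y = a_i + i · x (there are 5 lines, with slopes 0, 1, ..., 4). Only the lines that attain the minimum somewhere contribute to roots; other lines are dominated. Here the surviving (envelope) indices are i = 4, i = 3, i = 2, i = 1, i = 0.
Intersections between consecutive envelope lines give the roots: for adjacent envelope indices i < j the intersection is x = (a_i − a_j) / (j − i). Reading off the sorted break points: {-4, -3, 5, 7}.
Verification: at each break x_0, at least two indices attain the minimum of min_i(a_i + i · x_0).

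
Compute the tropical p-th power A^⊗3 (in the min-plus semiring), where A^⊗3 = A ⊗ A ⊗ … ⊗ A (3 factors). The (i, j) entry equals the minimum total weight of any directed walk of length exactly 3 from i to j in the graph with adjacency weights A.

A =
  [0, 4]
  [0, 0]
A^⊗3 =
  [0, 4]
  [0, 0]

Each entry (A^⊗3)_ij equals the minimum over all length-3 walks i = v_0 → v_1 → … → v_3 = j of Σ_t A[v_t][v_{t+1}]. For example, for (i, j) = (0, 1) we minimise over 4 possible intermediate vertex sequences; the minimum is 4, attained along the walk 0 → 0 → 0 → 1.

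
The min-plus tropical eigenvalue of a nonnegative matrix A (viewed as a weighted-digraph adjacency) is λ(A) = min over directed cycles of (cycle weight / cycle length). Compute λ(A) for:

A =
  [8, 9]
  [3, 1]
λ(A) = 1

Enumerate directed cycles and compute their means (weight / length). Sample:
  cycle 0 → 0: weight = 8, length = 1, mean = 8/1 ≈ 8.000
  cycle 1 → 1: weight = 1, length = 1, mean = 1/1 ≈ 1.000
  cycle 0 → 1 → 0: weight = 12, length = 2, mean = 12/2 ≈ 6.000
  cycle 1 → 0 → 1: weight = 12, length = 2, mean = 12/2 ≈ 6.000
Minimum mean = 1.000, attained e.g. along the cycle 1 → 1 with weight 1 and length 1. So λ(A) = 1/1 = 1.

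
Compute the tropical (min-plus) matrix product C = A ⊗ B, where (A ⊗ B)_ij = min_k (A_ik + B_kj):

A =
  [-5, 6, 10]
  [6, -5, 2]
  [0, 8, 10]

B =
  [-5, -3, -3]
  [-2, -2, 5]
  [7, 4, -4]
A ⊗ B =
  [-10, -8, -8]
  [-7, -7, -2]
  [-5, -3, -3]

Apply the min-plus product entry-by-entry:
  C[0][0] = min over k of (A[0][0] + B[0][0] = -5 + -5 = -10, A[0][1] + B[1][0] = 6 + -2 = 4, A[0][2] + B[2][0] = 10 + 7 = 17) = -10 (attained at k = 0)
  C[0][1] = min over k of (A[0][0] + B[0][1] = -5 + -3 = -8, A[0][1] + B[1][1] = 6 + -2 = 4, A[0][2] + B[2][1] = 10 + 4 = 14) = -8 (attained at k = 0)
  C[0][2] = min over k of (A[0][0] + B[0][2] = -5 + -3 = -8, A[0][1] + B[1][2] = 6 + 5 = 11, A[0][2] + B[2][2] = 10 + -4 = 6) = -8 (attained at k = 0)
  C[1][0] = min over k of (A[1][0] + B[0][0] = 6 + -5 = 1, A[1][1] + B[1][0] = -5 + -2 = -7, A[1][2] + B[2][0] = 2 + 7 = 9) = -7 (attained at k = 1)
  C[1][1] = min over k of (A[1][0] + B[0][1] = 6 + -3 = 3, A[1][1] + B[1][1] = -5 + -2 = -7, A[1][2] + B[2][1] = 2 + 4 = 6) = -7 (attained at k = 1)
  C[1][2] = min over k of (A[1][0] + B[0][2] = 6 + -3 = 3, A[1][1] + B[1][2] = -5 + 5 = 0, A[1][2] + B[2][2] = 2 + -4 = -2) = -2 (attained at k = 2)
  C[2][0] = min over k of (A[2][0] + B[0][0] = 0 + -5 = -5, A[2][1] + B[1][0] = 8 + -2 = 6, A[2][2] + B[2][0] = 10 + 7 = 17) = -5 (attained at k = 0)
  C[2][1] = min over k of (A[2][0] + B[0][1] = 0 + -3 = -3, A[2][1] + B[1][1] = 8 + -2 = 6, A[2][2] + B[2][1] = 10 + 4 = 14) = -3 (attained at k = 0)
  C[2][2] = min over k of (A[2][0] + B[0][2] = 0 + -3 = -3, A[2][1] + B[1][2] = 8 + 5 = 13, A[2][2] + B[2][2] = 10 + -4 = 6) = -3 (attained at k = 0)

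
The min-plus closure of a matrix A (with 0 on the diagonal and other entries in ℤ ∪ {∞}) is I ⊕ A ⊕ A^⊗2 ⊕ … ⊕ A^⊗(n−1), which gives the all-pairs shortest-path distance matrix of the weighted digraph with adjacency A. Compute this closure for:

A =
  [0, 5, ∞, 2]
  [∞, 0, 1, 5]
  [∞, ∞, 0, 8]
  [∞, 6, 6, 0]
Closure =
  [0, 5, 6, 2]
  [∞, 0, 1, 5]
  [∞, 14, 0, 8]
  [∞, 6, 6, 0]

This is the Floyd-Warshall all-pairs shortest-path computation. For each intermediate vertex k = 0, 1, …, 3, update dist[i][j] ← min(dist[i][j], dist[i][k] + dist[k][j]). The final matrix gives, for each (i, j), the minimum total weight of any directed path from i to j (possibly empty when i = j).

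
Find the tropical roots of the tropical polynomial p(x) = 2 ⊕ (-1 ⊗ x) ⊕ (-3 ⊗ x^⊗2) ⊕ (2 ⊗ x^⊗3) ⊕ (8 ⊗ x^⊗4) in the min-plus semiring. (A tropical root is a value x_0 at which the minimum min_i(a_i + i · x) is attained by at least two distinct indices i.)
Roots: {-6, -5, 2, 3}

Each tropical root is a break point of the lower envelope of the lines y = a_i + i · x (there are 5 lines, with slopes 0, 1, ..., 4). Only the lines that attain the minimum somewhere contribute to roots; other lines are dominated. Here the surviving (envelope) indices are i = 4, i = 3, i = 2, i = 1, i = 0.
Intersections between consecutive envelope lines give the roots: for adjacent envelope indices i < j the intersection is x = (a_i − a_j) / (j − i). Reading off the sorted break points: {-6, -5, 2, 3}.
Verification: at each break x_0, at least two indices attain the minimum of min_i(a_i + i · x_0).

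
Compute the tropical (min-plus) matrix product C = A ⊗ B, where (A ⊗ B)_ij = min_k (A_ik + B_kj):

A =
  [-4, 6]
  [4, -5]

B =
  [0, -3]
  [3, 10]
A ⊗ B =
  [-4, -7]
  [-2, 1]

Apply the min-plus product entry-by-entry:
  C[0][0] = min over k of (A[0][0] + B[0][0] = -4 + 0 = -4, A[0][1] + B[1][0] = 6 + 3 = 9) = -4 (attained at k = 0)
  C[0][1] = min over k of (A[0][0] + B[0][1] = -4 + -3 = -7, A[0][1] + B[1][1] = 6 + 10 = 16) = -7 (attained at k = 0)
  C[1][0] = min over k of (A[1][0] + B[0][0] = 4 + 0 = 4, A[1][1] + B[1][0] = -5 + 3 = -2) = -2 (attained at k = 1)
  C[1][1] = min over k of (A[1][0] + B[0][1] = 4 + -3 = 1, A[1][1] + B[1][1] = -5 + 10 = 5) = 1 (attained at k = 0)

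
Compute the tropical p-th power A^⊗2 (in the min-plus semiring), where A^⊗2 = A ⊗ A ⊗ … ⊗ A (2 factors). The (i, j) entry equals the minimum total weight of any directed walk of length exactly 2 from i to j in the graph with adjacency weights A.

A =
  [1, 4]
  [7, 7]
A^⊗2 =
  [2, 5]
  [8, 11]

Each entry (A^⊗2)_ij equals the minimum over all length-2 walks i = v_0 → v_1 → … → v_2 = j of Σ_t A[v_t][v_{t+1}]. For example, for (i, j) = (0, 1) we minimise over 2 possible intermediate vertex sequences; the minimum is 5, attained along the walk 0 → 0 → 1.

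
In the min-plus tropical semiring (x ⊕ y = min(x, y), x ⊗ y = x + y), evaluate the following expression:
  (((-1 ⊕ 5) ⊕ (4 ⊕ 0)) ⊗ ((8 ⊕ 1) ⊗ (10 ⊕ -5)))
(((-1 ⊕ 5) ⊕ (4 ⊕ 0)) ⊗ ((8 ⊕ 1) ⊗ (10 ⊕ -5))) = -5

Expand innermost to outermost. Recall ⊕ takes the minimum of its arguments and ⊗ takes their sum. Working out the expression (((-1 ⊕ 5) ⊕ (4 ⊕ 0)) ⊗ ((8 ⊕ 1) ⊗ (10 ⊕ -5))) gives -5.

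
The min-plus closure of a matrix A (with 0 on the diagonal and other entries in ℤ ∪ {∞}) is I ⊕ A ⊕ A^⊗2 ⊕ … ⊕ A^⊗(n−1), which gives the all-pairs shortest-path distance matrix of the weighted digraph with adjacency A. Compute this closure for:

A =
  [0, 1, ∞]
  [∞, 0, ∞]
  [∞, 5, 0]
Closure =
  [0, 1, ∞]
  [∞, 0, ∞]
  [∞, 5, 0]

This is the Floyd-Warshall all-pairs shortest-path computation. For each intermediate vertex k = 0, 1, …, 2, update dist[i][j] ← min(dist[i][j], dist[i][k] + dist[k][j]). The final matrix gives, for each (i, j), the minimum total weight of any directed path from i to j (possibly empty when i = j).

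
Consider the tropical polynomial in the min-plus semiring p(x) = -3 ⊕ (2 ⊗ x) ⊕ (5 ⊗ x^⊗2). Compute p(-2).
p(-2) = -3

A tropical monomial a ⊗ x^⊗i evaluates to a + i · x. Evaluating each term at x = -2:
  Term 0 contributes -3 + 0 · -2 = -3
  Term 1 contributes 2 + 1 · -2 = 0
  Term 2 contributes 5 + 2 · -2 = 1
p(-2) = ⊕ of these = min[-3, 0, 1] = -3.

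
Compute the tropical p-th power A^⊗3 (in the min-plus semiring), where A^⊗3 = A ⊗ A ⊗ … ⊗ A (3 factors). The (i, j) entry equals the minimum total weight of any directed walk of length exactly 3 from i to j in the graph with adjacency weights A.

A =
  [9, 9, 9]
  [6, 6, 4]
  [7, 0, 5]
A^⊗3 =
  [15, 13, 13]
  [10, 9, 8]
  [11, 4, 9]

Each entry (A^⊗3)_ij equals the minimum over all length-3 walks i = v_0 → v_1 → … → v_3 = j of Σ_t A[v_t][v_{t+1}]. For example, for (i, j) = (0, 2) we minimise over 9 possible intermediate vertex sequences; the minimum is 13, attained along the walk 0 → 2 → 1 → 2.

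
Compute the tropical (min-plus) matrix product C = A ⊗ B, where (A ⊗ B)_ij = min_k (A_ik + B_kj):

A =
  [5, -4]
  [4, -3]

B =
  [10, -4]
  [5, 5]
A ⊗ B =
  [1, 1]
  [2, 0]

Apply the min-plus product entry-by-entry:
  C[0][0] = min over k of (A[0][0] + B[0][0] = 5 + 10 = 15, A[0][1] + B[1][0] = -4 + 5 = 1) = 1 (attained at k = 1)
  C[0][1] = min over k of (A[0][0] + B[0][1] = 5 + -4 = 1, A[0][1] + B[1][1] = -4 + 5 = 1) = 1 (attained at k = 0)
  C[1][0] = min over k of (A[1][0] + B[0][0] = 4 + 10 = 14, A[1][1] + B[1][0] = -3 + 5 = 2) = 2 (attained at k = 1)
  C[1][1] = min over k of (A[1][0] + B[0][1] = 4 + -4 = 0, A[1][1] + B[1][1] = -3 + 5 = 2) = 0 (attained at k = 0)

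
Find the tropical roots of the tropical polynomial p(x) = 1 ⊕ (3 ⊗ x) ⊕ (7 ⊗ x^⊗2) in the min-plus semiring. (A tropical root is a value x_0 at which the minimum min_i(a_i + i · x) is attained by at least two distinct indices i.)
Roots: {-4, -2}

Each tropical root is a break point of the lower envelope of the lines y = a_i + i · x (there are 3 lines, with slopes 0, 1, ..., 2). Only the lines that attain the minimum somewhere contribute to roots; other lines are dominated. Here the surviving (envelope) indices are i = 2, i = 1, i = 0.
Intersections between consecutive envelope lines give the roots: for adjacent envelope indices i < j the intersection is x = (a_i − a_j) / (j − i). Reading off the sorted break points: {-4, -2}.
Verification: at each break x_0, at least two indices attain the minimum of min_i(a_i + i · x_0).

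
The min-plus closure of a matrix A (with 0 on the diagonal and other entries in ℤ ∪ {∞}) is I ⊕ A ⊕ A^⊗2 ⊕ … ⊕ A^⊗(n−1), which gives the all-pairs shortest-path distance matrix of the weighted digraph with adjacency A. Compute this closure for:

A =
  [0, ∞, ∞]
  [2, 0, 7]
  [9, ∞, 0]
Closure =
  [0, ∞, ∞]
  [2, 0, 7]
  [9, ∞, 0]

This is the Floyd-Warshall all-pairs shortest-path computation. For each intermediate vertex k = 0, 1, …, 2, update dist[i][j] ← min(dist[i][j], dist[i][k] + dist[k][j]). The final matrix gives, for each (i, j), the minimum total weight of any directed path from i to j (possibly empty when i = j).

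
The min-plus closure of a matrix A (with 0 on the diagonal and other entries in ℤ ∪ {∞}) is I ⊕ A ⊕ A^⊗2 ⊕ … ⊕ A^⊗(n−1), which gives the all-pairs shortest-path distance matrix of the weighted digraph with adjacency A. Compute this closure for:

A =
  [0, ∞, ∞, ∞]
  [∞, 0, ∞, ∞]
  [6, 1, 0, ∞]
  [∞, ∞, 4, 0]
Closure =
  [0, ∞, ∞, ∞]
  [∞, 0, ∞, ∞]
  [6, 1, 0, ∞]
  [10, 5, 4, 0]

This is the Floyd-Warshall all-pairs shortest-path computation. For each intermediate vertex k = 0, 1, …, 3, update dist[i][j] ← min(dist[i][j], dist[i][k] + dist[k][j]). The final matrix gives, for each (i, j), the minimum total weight of any directed path from i to j (possibly empty when i = j).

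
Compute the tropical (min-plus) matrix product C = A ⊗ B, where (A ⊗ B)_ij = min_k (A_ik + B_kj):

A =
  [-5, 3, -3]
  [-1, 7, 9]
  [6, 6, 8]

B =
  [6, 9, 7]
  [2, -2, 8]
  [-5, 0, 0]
A ⊗ B =
  [-8, -3, -3]
  [4, 5, 6]
  [3, 4, 8]

Apply the min-plus product entry-by-entry:
  C[0][0] = min over k of (A[0][0] + B[0][0] = -5 + 6 = 1, A[0][1] + B[1][0] = 3 + 2 = 5, A[0][2] + B[2][0] = -3 + -5 = -8) = -8 (attained at k = 2)
  C[0][1] = min over k of (A[0][0] + B[0][1] = -5 + 9 = 4, A[0][1] + B[1][1] = 3 + -2 = 1, A[0][2] + B[2][1] = -3 + 0 = -3) = -3 (attained at k = 2)
  C[0][2] = min over k of (A[0][0] + B[0][2] = -5 + 7 = 2, A[0][1] + B[1][2] = 3 + 8 = 11, A[0][2] + B[2][2] = -3 + 0 = -3) = -3 (attained at k = 2)
  C[1][0] = min over k of (A[1][0] + B[0][0] = -1 + 6 = 5, A[1][1] + B[1][0] = 7 + 2 = 9, A[1][2] + B[2][0] = 9 + -5 = 4) = 4 (attained at k = 2)
  C[1][1] = min over k of (A[1][0] + B[0][1] = -1 + 9 = 8, A[1][1] + B[1][1] = 7 + -2 = 5, A[1][2] + B[2][1] = 9 + 0 = 9) = 5 (attained at k = 1)
  C[1][2] = min over k of (A[1][0] + B[0][2] = -1 + 7 = 6, A[1][1] + B[1][2] = 7 + 8 = 15, A[1][2] + B[2][2] = 9 + 0 = 9) = 6 (attained at k = 0)
  C[2][0] = min over k of (A[2][0] + B[0][0] = 6 + 6 = 12, A[2][1] + B[1][0] = 6 + 2 = 8, A[2][2] + B[2][0] = 8 + -5 = 3) = 3 (attained at k = 2)
  C[2][1] = min over k of (A[2][0] + B[0][1] = 6 + 9 = 15, A[2][1] + B[1][1] = 6 + -2 = 4, A[2][2] + B[2][1] = 8 + 0 = 8) = 4 (attained at k = 1)
  C[2][2] = min over k of (A[2][0] + B[0][2] = 6 + 7 = 13, A[2][1] + B[1][2] = 6 + 8 = 14, A[2][2] + B[2][2] = 8 + 0 = 8) = 8 (attained at k = 2)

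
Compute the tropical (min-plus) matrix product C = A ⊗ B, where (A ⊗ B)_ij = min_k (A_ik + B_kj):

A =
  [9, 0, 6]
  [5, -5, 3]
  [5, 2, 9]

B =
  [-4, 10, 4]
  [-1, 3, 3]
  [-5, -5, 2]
A ⊗ B =
  [-1, 1, 3]
  [-6, -2, -2]
  [1, 4, 5]

Apply the min-plus product entry-by-entry:
  C[0][0] = min over k of (A[0][0] + B[0][0] = 9 + -4 = 5, A[0][1] + B[1][0] = 0 + -1 = -1, A[0][2] + B[2][0] = 6 + -5 = 1) = -1 (attained at k = 1)
  C[0][1] = min over k of (A[0][0] + B[0][1] = 9 + 10 = 19, A[0][1] + B[1][1] = 0 + 3 = 3, A[0][2] + B[2][1] = 6 + -5 = 1) = 1 (attained at k = 2)
  C[0][2] = min over k of (A[0][0] + B[0][2] = 9 + 4 = 13, A[0][1] + B[1][2] = 0 + 3 = 3, A[0][2] + B[2][2] = 6 + 2 = 8) = 3 (attained at k = 1)
  C[1][0] = min over k of (A[1][0] + B[0][0] = 5 + -4 = 1, A[1][1] + B[1][0] = -5 + -1 = -6, A[1][2] + B[2][0] = 3 + -5 = -2) = -6 (attained at k = 1)
  C[1][1] = min over k of (A[1][0] + B[0][1] = 5 + 10 = 15, A[1][1] + B[1][1] = -5 + 3 = -2, A[1][2] + B[2][1] = 3 + -5 = -2) = -2 (attained at k = 1)
  C[1][2] = min over k of (A[1][0] + B[0][2] = 5 + 4 = 9, A[1][1] + B[1][2] = -5 + 3 = -2, A[1][2] + B[2][2] = 3 + 2 = 5) = -2 (attained at k = 1)
  C[2][0] = min over k of (A[2][0] + B[0][0] = 5 + -4 = 1, A[2][1] + B[1][0] = 2 + -1 = 1, A[2][2] + B[2][0] = 9 + -5 = 4) = 1 (attained at k = 0)
  C[2][1] = min over k of (A[2][0] + B[0][1] = 5 + 10 = 15, A[2][1] + B[1][1] = 2 + 3 = 5, A[2][2] + B[2][1] = 9 + -5 = 4) = 4 (attained at k = 2)
  C[2][2] = min over k of (A[2][0] + B[0][2] = 5 + 4 = 9, A[2][1] + B[1][2] = 2 + 3 = 5, A[2][2] + B[2][2] = 9 + 2 = 11) = 5 (attained at k = 1)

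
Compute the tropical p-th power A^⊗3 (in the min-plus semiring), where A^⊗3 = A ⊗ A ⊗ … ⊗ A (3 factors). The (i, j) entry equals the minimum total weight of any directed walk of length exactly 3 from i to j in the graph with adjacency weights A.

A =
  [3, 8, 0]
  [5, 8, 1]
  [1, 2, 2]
A^⊗3 =
  [3, 4, 1]
  [4, 5, 2]
  [2, 3, 3]

Each entry (A^⊗3)_ij equals the minimum over all length-3 walks i = v_0 → v_1 → … → v_3 = j of Σ_t A[v_t][v_{t+1}]. For example, for (i, j) = (0, 2) we minimise over 9 possible intermediate vertex sequences; the minimum is 1, attained along the walk 0 → 2 → 0 → 2.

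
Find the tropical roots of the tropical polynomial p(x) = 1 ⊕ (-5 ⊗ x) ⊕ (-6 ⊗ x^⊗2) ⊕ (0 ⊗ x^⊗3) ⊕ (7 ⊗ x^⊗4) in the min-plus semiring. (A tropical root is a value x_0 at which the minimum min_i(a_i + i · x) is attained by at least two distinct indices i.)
Roots: {-7, -6, 1, 6}

Each tropical root is a break point of the lower envelope of the lines y = a_i + i · x (there are 5 lines, with slopes 0, 1, ..., 4). Only the lines that attain the minimum somewhere contribute to roots; other lines are dominated. Here the surviving (envelope) indices are i = 4, i = 3, i = 2, i = 1, i = 0.
Intersections between consecutive envelope lines give the roots: for adjacent envelope indices i < j the intersection is x = (a_i − a_j) / (j − i). Reading off the sorted break points: {-7, -6, 1, 6}.
Verification: at each break x_0, at least two indices attain the minimum of min_i(a_i + i · x_0).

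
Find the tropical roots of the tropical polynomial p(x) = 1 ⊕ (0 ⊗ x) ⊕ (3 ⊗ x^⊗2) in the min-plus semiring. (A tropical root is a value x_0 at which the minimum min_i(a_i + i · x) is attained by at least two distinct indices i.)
Roots: {-3, 1}

Each tropical root is a break point of the lower envelope of the lines y = a_i + i · x (there are 3 lines, with slopes 0, 1, ..., 2). Only the lines that attain the minimum somewhere contribute to roots; other lines are dominated. Here the surviving (envelope) indices are i = 2, i = 1, i = 0.
Intersections between consecutive envelope lines give the roots: for adjacent envelope indices i < j the intersection is x = (a_i − a_j) / (j − i). Reading off the sorted break points: {-3, 1}.
Verification: at each break x_0, at least two indices attain the minimum of min_i(a_i + i · x_0).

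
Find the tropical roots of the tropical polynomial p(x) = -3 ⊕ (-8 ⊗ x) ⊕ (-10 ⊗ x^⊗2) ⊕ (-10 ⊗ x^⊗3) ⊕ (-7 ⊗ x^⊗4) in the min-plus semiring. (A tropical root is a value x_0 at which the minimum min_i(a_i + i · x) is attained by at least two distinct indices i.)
Roots: {-3, 0, 2, 5}

Each tropical root is a break point of the lower envelope of the lines y = a_i + i · x (there are 5 lines, with slopes 0, 1, ..., 4). Only the lines that attain the minimum somewhere contribute to roots; other lines are dominated. Here the surviving (envelope) indices are i = 4, i = 3, i = 2, i = 1, i = 0.
Intersections between consecutive envelope lines give the roots: for adjacent envelope indices i < j the intersection is x = (a_i − a_j) / (j − i). Reading off the sorted break points: {-3, 0, 2, 5}.
Verification: at each break x_0, at least two indices attain the minimum of min_i(a_i + i · x_0).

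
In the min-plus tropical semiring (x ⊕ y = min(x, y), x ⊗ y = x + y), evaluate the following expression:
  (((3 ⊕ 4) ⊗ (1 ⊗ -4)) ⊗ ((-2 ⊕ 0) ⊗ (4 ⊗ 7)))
(((3 ⊕ 4) ⊗ (1 ⊗ -4)) ⊗ ((-2 ⊕ 0) ⊗ (4 ⊗ 7))) = 9

Expand innermost to outermost. Recall ⊕ takes the minimum of its arguments and ⊗ takes their sum. Working out the expression (((3 ⊕ 4) ⊗ (1 ⊗ -4)) ⊗ ((-2 ⊕ 0) ⊗ (4 ⊗ 7))) gives 9.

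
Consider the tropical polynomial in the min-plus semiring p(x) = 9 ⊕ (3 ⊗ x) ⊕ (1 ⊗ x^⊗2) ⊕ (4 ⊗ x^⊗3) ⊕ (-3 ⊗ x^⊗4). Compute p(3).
p(3) = 6

A tropical monomial a ⊗ x^⊗i evaluates to a + i · x. Evaluating each term at x = 3:
  Term 0 contributes 9 + 0 · 3 = 9
  Term 1 contributes 3 + 1 · 3 = 6
  Term 2 contributes 1 + 2 · 3 = 7
  Term 3 contributes 4 + 3 · 3 = 13
  Term 4 contributes -3 + 4 · 3 = 9
p(3) = ⊕ of these = min[9, 6, 7, 13, 9] = 6.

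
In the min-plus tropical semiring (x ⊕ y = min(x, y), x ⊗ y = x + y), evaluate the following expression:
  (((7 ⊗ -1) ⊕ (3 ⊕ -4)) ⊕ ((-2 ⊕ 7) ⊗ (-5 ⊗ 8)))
(((7 ⊗ -1) ⊕ (3 ⊕ -4)) ⊕ ((-2 ⊕ 7) ⊗ (-5 ⊗ 8))) = -4

Expand innermost to outermost. Recall ⊕ takes the minimum of its arguments and ⊗ takes their sum. Working out the expression (((7 ⊗ -1) ⊕ (3 ⊕ -4)) ⊕ ((-2 ⊕ 7) ⊗ (-5 ⊗ 8))) gives -4.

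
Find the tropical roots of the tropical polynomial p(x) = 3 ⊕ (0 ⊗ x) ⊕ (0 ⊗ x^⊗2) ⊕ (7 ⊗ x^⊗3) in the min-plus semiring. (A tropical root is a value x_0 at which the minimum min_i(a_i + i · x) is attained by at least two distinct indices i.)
Roots: {-7, 0, 3}

Each tropical root is a break point of the lower envelope of the lines y = a_i + i · x (there are 4 lines, with slopes 0, 1, ..., 3). Only the lines that attain the minimum somewhere contribute to roots; other lines are dominated. Here the surviving (envelope) indices are i = 3, i = 2, i = 1, i = 0.
Intersections between consecutive envelope lines give the roots: for adjacent envelope indices i < j the intersection is x = (a_i − a_j) / (j − i). Reading off the sorted break points: {-7, 0, 3}.
Verification: at each break x_0, at least two indices attain the minimum of min_i(a_i + i · x_0).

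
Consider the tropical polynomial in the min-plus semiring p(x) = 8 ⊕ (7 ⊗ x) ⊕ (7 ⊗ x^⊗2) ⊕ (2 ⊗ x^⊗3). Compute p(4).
p(4) = 8

A tropical monomial a ⊗ x^⊗i evaluates to a + i · x. Evaluating each term at x = 4:
  Term 0 contributes 8 + 0 · 4 = 8
  Term 1 contributes 7 + 1 · 4 = 11
  Term 2 contributes 7 + 2 · 4 = 15
  Term 3 contributes 2 + 3 · 4 = 14
p(4) = ⊕ of these = min[8, 11, 15, 14] = 8.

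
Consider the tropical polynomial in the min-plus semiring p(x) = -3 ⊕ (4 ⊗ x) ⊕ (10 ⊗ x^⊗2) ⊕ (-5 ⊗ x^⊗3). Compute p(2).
p(2) = -3

A tropical monomial a ⊗ x^⊗i evaluates to a + i · x. Evaluating each term at x = 2:
  Term 0 contributes -3 + 0 · 2 = -3
  Term 1 contributes 4 + 1 · 2 = 6
  Term 2 contributes 10 + 2 · 2 = 14
  Term 3 contributes -5 + 3 · 2 = 1
p(2) = ⊕ of these = min[-3, 6, 14, 1] = -3.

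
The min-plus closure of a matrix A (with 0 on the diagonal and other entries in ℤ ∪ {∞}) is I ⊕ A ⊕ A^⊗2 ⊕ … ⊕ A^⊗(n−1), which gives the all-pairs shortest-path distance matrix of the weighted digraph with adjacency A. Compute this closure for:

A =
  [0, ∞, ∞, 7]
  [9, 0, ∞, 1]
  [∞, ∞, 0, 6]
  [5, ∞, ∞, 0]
Closure =
  [0, ∞, ∞, 7]
  [6, 0, ∞, 1]
  [11, ∞, 0, 6]
  [5, ∞, ∞, 0]

This is the Floyd-Warshall all-pairs shortest-path computation. For each intermediate vertex k = 0, 1, …, 3, update dist[i][j] ← min(dist[i][j], dist[i][k] + dist[k][j]). The final matrix gives, for each (i, j), the minimum total weight of any directed path from i to j (possibly empty when i = j).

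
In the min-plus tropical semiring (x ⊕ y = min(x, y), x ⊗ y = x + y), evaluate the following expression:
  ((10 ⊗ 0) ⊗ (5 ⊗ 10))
((10 ⊗ 0) ⊗ (5 ⊗ 10)) = 25

Expand innermost to outermost. Recall ⊕ takes the minimum of its arguments and ⊗ takes their sum. Working out the expression ((10 ⊗ 0) ⊗ (5 ⊗ 10)) gives 25.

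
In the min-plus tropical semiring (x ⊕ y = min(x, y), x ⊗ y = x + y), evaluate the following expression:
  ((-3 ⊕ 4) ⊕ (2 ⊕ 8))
((-3 ⊕ 4) ⊕ (2 ⊕ 8)) = -3

Expand innermost to outermost. Recall ⊕ takes the minimum of its arguments and ⊗ takes their sum. Working out the expression ((-3 ⊕ 4) ⊕ (2 ⊕ 8)) gives -3.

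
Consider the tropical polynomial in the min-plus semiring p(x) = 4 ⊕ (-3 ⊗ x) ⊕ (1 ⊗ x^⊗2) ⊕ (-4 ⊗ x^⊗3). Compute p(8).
p(8) = 4

A tropical monomial a ⊗ x^⊗i evaluates to a + i · x. Evaluating each term at x = 8:
  Term 0 contributes 4 + 0 · 8 = 4
  Term 1 contributes -3 + 1 · 8 = 5
  Term 2 contributes 1 + 2 · 8 = 17
  Term 3 contributes -4 + 3 · 8 = 20
p(8) = ⊕ of these = min[4, 5, 17, 20] = 4.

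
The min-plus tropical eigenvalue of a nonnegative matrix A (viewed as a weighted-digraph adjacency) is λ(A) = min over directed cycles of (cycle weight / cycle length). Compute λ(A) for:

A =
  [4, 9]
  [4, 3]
λ(A) = 3

Enumerate directed cycles and compute their means (weight / length). Sample:
  cycle 0 → 0: weight = 4, length = 1, mean = 4/1 ≈ 4.000
  cycle 1 → 1: weight = 3, length = 1, mean = 3/1 ≈ 3.000
  cycle 0 → 1 → 0: weight = 13, length = 2, mean = 13/2 ≈ 6.500
  cycle 1 → 0 → 1: weight = 13, length = 2, mean = 13/2 ≈ 6.500
Minimum mean = 3.000, attained e.g. along the cycle 1 → 1 with weight 3 and length 1. So λ(A) = 3/1 = 3.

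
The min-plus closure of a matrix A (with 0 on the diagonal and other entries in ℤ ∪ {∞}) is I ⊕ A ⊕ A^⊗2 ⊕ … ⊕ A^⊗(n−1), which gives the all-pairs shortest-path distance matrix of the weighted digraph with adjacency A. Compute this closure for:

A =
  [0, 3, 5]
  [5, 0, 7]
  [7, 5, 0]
Closure =
  [0, 3, 5]
  [5, 0, 7]
  [7, 5, 0]

This is the Floyd-Warshall all-pairs shortest-path computation. For each intermediate vertex k = 0, 1, …, 2, update dist[i][j] ← min(dist[i][j], dist[i][k] + dist[k][j]). The final matrix gives, for each (i, j), the minimum total weight of any directed path from i to j (possibly empty when i = j).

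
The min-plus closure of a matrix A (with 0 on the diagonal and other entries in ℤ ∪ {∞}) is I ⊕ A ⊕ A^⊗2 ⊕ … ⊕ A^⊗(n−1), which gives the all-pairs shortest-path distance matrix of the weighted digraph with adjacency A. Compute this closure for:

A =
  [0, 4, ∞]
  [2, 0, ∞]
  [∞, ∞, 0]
Closure =
  [0, 4, ∞]
  [2, 0, ∞]
  [∞, ∞, 0]

This is the Floyd-Warshall all-pairs shortest-path computation. For each intermediate vertex k = 0, 1, …, 2, update dist[i][j] ← min(dist[i][j], dist[i][k] + dist[k][j]). The final matrix gives, for each (i, j), the minimum total weight of any directed path from i to j (possibly empty when i = j).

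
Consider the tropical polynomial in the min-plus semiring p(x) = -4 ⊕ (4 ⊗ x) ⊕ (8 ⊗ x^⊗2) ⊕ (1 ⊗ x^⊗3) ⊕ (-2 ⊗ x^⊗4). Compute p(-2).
p(-2) = -10

A tropical monomial a ⊗ x^⊗i evaluates to a + i · x. Evaluating each term at x = -2:
  Term 0 contributes -4 + 0 · -2 = -4
  Term 1 contributes 4 + 1 · -2 = 2
  Term 2 contributes 8 + 2 · -2 = 4
  Term 3 contributes 1 + 3 · -2 = -5
  Term 4 contributes -2 + 4 · -2 = -10
p(-2) = ⊕ of these = min[-4, 2, 4, -5, -10] = -10.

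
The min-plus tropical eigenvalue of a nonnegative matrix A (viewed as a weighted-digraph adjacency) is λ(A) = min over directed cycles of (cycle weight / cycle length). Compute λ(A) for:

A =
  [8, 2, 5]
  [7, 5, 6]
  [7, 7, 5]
λ(A) = 9/2

Enumerate directed cycles and compute their means (weight / length). Sample:
  cycle 0 → 0: weight = 8, length = 1, mean = 8/1 ≈ 8.000
  cycle 1 → 1: weight = 5, length = 1, mean = 5/1 ≈ 5.000
  cycle 2 → 2: weight = 5, length = 1, mean = 5/1 ≈ 5.000
  cycle 0 → 1 → 0: weight = 9, length = 2, mean = 9/2 ≈ 4.500
  cycle 0 → 2 → 0: weight = 12, length = 2, mean = 12/2 ≈ 6.000
  cycle 1 → 0 → 1: weight = 9, length = 2, mean = 9/2 ≈ 4.500
Minimum mean = 4.500, attained e.g. along the cycle 0 → 1 → 0 with weight 9 and length 2. So λ(A) = 9/2 = 9/2.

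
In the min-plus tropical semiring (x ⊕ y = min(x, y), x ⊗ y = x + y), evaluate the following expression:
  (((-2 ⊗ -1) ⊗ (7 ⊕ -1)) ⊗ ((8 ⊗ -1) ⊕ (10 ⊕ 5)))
(((-2 ⊗ -1) ⊗ (7 ⊕ -1)) ⊗ ((8 ⊗ -1) ⊕ (10 ⊕ 5))) = 1

Expand innermost to outermost. Recall ⊕ takes the minimum of its arguments and ⊗ takes their sum. Working out the expression (((-2 ⊗ -1) ⊗ (7 ⊕ -1)) ⊗ ((8 ⊗ -1) ⊕ (10 ⊕ 5))) gives 1.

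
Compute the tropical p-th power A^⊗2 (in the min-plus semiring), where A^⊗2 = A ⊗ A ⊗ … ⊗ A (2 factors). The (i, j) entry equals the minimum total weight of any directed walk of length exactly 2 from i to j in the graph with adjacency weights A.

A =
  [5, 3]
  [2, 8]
A^⊗2 =
  [5, 8]
  [7, 5]

Each entry (A^⊗2)_ij equals the minimum over all length-2 walks i = v_0 → v_1 → … → v_2 = j of Σ_t A[v_t][v_{t+1}]. For example, for (i, j) = (0, 1) we minimise over 2 possible intermediate vertex sequences; the minimum is 8, attained along the walk 0 → 0 → 1.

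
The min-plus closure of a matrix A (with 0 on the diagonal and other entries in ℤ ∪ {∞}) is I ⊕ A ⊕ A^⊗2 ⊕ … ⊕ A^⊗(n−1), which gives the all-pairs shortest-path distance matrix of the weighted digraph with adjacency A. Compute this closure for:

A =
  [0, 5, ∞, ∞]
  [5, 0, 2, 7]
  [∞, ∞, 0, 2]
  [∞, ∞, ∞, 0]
Closure =
  [0, 5, 7, 9]
  [5, 0, 2, 4]
  [∞, ∞, 0, 2]
  [∞, ∞, ∞, 0]

This is the Floyd-Warshall all-pairs shortest-path computation. For each intermediate vertex k = 0, 1, …, 3, update dist[i][j] ← min(dist[i][j], dist[i][k] + dist[k][j]). The final matrix gives, for each (i, j), the minimum total weight of any directed path from i to j (possibly empty when i = j).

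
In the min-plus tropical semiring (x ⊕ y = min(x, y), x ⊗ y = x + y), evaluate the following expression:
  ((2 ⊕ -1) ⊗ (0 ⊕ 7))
((2 ⊕ -1) ⊗ (0 ⊕ 7)) = -1

Expand innermost to outermost. Recall ⊕ takes the minimum of its arguments and ⊗ takes their sum. Working out the expression ((2 ⊕ -1) ⊗ (0 ⊕ 7)) gives -1.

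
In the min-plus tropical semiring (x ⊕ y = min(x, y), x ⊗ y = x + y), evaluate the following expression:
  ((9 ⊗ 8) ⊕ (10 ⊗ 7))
((9 ⊗ 8) ⊕ (10 ⊗ 7)) = 17

Expand innermost to outermost. Recall ⊕ takes the minimum of its arguments and ⊗ takes their sum. Working out the expression ((9 ⊗ 8) ⊕ (10 ⊗ 7)) gives 17.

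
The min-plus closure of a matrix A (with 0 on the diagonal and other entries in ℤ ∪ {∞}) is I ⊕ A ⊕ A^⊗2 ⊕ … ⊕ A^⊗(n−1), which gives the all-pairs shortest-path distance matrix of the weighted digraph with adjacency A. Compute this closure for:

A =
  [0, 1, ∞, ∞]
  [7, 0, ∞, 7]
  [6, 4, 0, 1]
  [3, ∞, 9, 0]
Closure =
  [0, 1, 17, 8]
  [7, 0, 16, 7]
  [4, 4, 0, 1]
  [3, 4, 9, 0]

This is the Floyd-Warshall all-pairs shortest-path computation. For each intermediate vertex k = 0, 1, …, 3, update dist[i][j] ← min(dist[i][j], dist[i][k] + dist[k][j]). The final matrix gives, for each (i, j), the minimum total weight of any directed path from i to j (possibly empty when i = j).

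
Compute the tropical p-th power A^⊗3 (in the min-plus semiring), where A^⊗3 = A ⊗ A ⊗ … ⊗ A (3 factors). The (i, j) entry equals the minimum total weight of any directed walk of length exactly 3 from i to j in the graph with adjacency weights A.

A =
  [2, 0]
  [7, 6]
A^⊗3 =
  [6, 4]
  [11, 9]

Each entry (A^⊗3)_ij equals the minimum over all length-3 walks i = v_0 → v_1 → … → v_3 = j of Σ_t A[v_t][v_{t+1}]. For example, for (i, j) = (0, 1) we minimise over 4 possible intermediate vertex sequences; the minimum is 4, attained along the walk 0 → 0 → 0 → 1.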